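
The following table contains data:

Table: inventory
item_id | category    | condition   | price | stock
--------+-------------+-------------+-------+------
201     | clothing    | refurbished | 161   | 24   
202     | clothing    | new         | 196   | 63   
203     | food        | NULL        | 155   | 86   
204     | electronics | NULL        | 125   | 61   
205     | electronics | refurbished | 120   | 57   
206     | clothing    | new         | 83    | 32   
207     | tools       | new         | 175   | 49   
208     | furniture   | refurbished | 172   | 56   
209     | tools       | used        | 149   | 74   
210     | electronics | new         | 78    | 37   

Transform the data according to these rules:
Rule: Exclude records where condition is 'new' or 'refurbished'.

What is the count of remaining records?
3

Step 1: Count records to exclude
  - 4 (new) + 3 (refurbished) = 7 records
Step 2: Total records: 10
Step 3: Remaining = 10 - 7 = 3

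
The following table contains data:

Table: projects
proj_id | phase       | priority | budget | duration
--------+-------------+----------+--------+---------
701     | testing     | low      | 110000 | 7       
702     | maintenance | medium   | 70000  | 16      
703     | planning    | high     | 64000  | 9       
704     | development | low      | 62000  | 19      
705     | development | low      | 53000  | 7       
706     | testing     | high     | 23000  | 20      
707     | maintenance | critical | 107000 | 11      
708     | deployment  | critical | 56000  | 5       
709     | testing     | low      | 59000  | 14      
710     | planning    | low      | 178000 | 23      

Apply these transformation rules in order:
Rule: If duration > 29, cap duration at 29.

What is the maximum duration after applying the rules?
23

Step 1: Original maximum duration = 23
Step 2: Check cap of 29 against maximum
Step 3: No records exceed the cap (max 23 <= cap 29), so no capping applies
Step 4: Maximum after transformation = 23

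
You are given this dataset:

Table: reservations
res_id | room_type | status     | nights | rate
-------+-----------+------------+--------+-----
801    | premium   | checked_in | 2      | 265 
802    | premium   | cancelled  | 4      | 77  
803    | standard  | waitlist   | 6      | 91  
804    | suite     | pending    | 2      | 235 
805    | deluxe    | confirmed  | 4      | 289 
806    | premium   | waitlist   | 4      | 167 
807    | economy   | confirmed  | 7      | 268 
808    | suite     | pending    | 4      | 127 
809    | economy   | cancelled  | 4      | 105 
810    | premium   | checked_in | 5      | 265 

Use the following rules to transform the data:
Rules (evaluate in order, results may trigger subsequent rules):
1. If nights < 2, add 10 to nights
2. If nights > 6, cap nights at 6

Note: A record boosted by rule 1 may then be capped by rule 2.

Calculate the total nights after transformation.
41

Step 1: Apply rule 1 to records with nights < 2
  - 0 records get bonus of 10
  - Of these, 0 records then exceed 6 and get capped
Step 2: Apply rule 2 to records with nights > 6
  - 1 records (original) are capped
Step 3: Calculate final sum = 41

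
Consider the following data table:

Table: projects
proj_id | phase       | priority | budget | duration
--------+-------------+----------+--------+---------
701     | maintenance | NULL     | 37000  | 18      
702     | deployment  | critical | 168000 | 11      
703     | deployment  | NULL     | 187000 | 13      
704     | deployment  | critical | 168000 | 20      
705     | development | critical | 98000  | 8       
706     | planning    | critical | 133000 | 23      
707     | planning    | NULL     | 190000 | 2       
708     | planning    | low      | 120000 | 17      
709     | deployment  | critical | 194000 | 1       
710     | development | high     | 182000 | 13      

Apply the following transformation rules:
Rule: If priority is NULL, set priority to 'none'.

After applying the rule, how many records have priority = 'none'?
3

Step 1: Count records where priority IS NULL
Step 2: Found 3 records with NULL priority
Step 3: These records will have priority set to 'none'
Step 4: Records already having priority = 'none': 0
Step 5: Answer: 3 + 0 = 3 records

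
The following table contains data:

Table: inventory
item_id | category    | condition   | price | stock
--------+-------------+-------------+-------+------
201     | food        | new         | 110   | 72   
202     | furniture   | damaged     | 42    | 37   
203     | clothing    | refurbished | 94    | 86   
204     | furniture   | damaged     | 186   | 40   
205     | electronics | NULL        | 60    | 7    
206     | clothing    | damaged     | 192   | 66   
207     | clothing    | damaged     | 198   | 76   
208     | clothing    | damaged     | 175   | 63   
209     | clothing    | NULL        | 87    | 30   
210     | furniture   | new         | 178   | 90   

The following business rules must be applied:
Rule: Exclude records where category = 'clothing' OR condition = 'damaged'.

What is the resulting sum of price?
348

Step 1: Find records where category = 'clothing' OR condition = 'damaged'
Step 2: 7 records match, summing to 974
Step 3: Original sum: 1322
Step 4: Remaining sum = 1322 - 974 = 348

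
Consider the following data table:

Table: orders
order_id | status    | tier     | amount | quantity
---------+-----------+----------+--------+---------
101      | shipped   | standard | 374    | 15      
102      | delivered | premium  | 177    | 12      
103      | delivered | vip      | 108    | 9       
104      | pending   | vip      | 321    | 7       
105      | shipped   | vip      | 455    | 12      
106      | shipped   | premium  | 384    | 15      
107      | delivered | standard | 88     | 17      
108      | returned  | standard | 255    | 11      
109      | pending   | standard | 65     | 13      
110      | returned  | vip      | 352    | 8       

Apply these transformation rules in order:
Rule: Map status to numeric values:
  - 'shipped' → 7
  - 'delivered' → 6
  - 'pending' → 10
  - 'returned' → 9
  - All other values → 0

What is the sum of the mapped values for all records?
77

Step 1: Apply mapping to each record
Step 2: Count by status:
  'shipped': 3 records × 7 = 21
  'delivered': 3 records × 6 = 18
  'pending': 2 records × 10 = 20
  'returned': 2 records × 9 = 18
Step 3: Sum all mapped values = 77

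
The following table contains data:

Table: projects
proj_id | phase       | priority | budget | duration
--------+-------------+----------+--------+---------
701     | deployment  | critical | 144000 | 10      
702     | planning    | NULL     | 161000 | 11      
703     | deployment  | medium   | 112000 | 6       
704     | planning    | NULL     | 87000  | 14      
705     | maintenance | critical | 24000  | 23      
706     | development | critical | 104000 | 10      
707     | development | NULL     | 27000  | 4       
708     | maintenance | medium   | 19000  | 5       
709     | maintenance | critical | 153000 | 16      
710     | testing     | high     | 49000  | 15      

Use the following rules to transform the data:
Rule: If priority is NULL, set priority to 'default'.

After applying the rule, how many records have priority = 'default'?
3

Step 1: Count records where priority IS NULL
Step 2: Found 3 records with NULL priority
Step 3: These records will have priority set to 'default'
Step 4: Records already having priority = 'default': 0
Step 5: Answer: 3 + 0 = 3 records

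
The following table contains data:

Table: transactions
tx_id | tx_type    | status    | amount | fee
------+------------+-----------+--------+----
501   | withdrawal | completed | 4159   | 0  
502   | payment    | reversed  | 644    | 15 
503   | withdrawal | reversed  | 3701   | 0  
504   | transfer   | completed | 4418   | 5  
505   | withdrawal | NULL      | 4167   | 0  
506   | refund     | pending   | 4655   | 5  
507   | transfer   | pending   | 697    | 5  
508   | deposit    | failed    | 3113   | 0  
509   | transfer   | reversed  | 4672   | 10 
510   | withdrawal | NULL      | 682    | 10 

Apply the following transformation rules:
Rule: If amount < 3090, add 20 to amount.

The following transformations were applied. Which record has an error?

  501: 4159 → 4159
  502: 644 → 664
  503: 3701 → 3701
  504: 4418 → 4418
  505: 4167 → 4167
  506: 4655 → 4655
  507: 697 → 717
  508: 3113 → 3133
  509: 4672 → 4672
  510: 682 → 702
Record 508 has an error. The correct transformed value should be 3113, not 3133.

Step 1: Check each record against the rule
Step 2: Record 508 has amount = 3113
Step 3: Since 3113 >= 3090, the bonus should not have been applied
Step 4: Correct value = 3113, but claimed value = 3133
Conclusion: Record 508 has the error.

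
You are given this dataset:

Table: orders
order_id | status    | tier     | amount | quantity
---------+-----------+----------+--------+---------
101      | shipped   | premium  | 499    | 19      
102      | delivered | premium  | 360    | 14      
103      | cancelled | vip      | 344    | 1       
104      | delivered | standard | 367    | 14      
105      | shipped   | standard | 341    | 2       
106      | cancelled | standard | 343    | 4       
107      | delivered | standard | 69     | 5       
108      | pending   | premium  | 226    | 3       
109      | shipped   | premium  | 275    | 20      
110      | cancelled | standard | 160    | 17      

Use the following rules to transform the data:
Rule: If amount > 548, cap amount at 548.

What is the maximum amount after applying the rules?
499

Step 1: Original maximum amount = 499
Step 2: Check cap of 548 against maximum
Step 3: No records exceed the cap (max 499 <= cap 548), so no capping applies
Step 4: Maximum after transformation = 499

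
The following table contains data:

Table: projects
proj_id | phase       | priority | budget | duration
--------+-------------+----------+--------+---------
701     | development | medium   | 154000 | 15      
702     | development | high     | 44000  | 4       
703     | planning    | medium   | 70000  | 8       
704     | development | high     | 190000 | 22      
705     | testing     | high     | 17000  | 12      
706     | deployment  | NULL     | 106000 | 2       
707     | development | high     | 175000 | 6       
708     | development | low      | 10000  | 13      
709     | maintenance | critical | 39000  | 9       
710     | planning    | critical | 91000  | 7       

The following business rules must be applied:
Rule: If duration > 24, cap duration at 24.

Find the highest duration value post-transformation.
22

Step 1: Original maximum duration = 22
Step 2: Check cap of 24 against maximum
Step 3: No records exceed the cap (max 22 <= cap 24), so no capping applies
Step 4: Maximum after transformation = 22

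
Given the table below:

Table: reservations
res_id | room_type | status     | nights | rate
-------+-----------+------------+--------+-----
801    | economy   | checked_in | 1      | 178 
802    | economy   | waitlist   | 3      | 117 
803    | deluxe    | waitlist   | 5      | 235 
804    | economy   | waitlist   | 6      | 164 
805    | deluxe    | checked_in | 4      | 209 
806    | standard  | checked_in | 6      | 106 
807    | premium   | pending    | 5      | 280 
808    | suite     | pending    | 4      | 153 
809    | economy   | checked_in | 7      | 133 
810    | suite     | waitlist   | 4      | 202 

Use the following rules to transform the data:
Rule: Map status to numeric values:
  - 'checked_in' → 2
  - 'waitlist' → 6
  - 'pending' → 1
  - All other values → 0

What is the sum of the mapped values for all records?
34

Step 1: Apply mapping to each record
Step 2: Count by status:
  'checked_in': 4 records × 2 = 8
  'waitlist': 4 records × 6 = 24
  'pending': 2 records × 1 = 2
Step 3: Sum all mapped values = 34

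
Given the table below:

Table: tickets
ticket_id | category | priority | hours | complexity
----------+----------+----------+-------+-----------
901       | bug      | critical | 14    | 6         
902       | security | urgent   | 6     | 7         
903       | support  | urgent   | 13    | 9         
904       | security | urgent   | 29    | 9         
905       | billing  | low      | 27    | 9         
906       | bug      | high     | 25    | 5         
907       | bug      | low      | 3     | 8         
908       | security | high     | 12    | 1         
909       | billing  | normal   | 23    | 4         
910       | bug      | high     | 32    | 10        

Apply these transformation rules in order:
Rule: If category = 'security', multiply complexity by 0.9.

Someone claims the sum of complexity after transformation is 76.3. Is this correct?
No, the correct result is 66.3.

Step 1: Calculate the correct sum after transformation
Step 2: Apply multiplier 0.9 to records where category = 'security'
Step 3: Correct result = 66.3
Step 4: Claimed result = 76.3
Step 5: 66.3 ≠ 76.3
Conclusion: The claimed result is incorrect. The correct answer is 66.3.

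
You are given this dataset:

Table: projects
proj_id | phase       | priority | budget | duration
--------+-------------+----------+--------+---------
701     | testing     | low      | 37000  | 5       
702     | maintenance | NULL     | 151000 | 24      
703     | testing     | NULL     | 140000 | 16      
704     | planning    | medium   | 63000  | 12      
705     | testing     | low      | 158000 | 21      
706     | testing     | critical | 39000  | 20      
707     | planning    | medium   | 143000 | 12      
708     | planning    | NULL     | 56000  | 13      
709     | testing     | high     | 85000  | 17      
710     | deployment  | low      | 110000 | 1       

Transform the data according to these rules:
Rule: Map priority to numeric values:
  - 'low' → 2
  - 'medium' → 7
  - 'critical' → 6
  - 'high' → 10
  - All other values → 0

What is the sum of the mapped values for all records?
36

Step 1: Apply mapping to each record
Step 2: Count by status:
  'low': 3 records × 2 = 6
  'medium': 2 records × 7 = 14
  'critical': 1 records × 6 = 6
  'high': 1 records × 10 = 10
Step 3: Sum all mapped values = 36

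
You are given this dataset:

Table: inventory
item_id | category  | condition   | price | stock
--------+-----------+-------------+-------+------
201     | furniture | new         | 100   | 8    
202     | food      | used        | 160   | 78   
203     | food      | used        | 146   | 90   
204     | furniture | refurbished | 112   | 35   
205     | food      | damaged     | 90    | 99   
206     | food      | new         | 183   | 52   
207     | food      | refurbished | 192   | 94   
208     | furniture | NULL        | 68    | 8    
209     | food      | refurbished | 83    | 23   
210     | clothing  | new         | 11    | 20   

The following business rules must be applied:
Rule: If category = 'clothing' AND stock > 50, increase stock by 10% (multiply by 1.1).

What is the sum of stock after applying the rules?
507

Step 1: Find records where category = 'clothing' AND stock > 50
Step 2: 0 records match, summing to 0
Step 3: After multiplier: 0 × 1.1 = 0.0
Step 4: Unaffected records sum: 507
Step 5: Final sum = 0.0 + 507 = 507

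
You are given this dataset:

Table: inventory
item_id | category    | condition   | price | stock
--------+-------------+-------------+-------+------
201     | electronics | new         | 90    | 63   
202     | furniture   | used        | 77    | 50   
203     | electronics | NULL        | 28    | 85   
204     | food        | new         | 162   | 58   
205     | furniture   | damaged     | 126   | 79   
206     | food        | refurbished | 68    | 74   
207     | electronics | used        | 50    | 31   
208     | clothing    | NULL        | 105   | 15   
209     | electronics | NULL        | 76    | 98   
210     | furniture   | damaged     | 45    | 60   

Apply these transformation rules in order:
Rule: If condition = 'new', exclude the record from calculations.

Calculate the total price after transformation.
575

Step 1: Identify records where condition = 'new'
Step 2: The excluded records sum to 252
Step 3: Original total price = 827
Step 4: Remaining total = 827 - 252 = 575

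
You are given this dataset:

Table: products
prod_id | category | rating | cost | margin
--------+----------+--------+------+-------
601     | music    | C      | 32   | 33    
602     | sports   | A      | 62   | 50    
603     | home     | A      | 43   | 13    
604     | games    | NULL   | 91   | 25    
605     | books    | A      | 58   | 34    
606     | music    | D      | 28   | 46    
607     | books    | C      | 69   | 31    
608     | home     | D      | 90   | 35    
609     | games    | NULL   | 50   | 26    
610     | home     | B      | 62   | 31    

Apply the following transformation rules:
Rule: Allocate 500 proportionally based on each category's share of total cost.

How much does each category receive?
books: 108.55, games: 120.51, home: 166.67, music: 51.28, sports: 52.99

Step 1: Calculate total cost = 585
Step 2: Calculate each category's proportion:
  books: 127/585 = 21.71% → 108.55
  games: 141/585 = 24.10% → 120.51
  home: 195/585 = 33.33% → 166.67
  music: 60/585 = 10.26% → 51.28
  sports: 62/585 = 10.60% → 52.99
Step 3: Verify: sum of allocations ≈ 500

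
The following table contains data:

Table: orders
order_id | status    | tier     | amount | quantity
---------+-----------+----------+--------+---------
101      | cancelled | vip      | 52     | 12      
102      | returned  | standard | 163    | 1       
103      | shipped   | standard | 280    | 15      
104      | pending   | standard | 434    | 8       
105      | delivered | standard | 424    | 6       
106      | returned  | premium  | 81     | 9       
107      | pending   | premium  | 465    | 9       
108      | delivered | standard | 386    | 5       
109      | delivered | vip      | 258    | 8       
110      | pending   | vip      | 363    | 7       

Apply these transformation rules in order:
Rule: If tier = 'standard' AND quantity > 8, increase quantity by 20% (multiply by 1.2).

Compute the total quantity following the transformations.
83.0

Step 1: Find records where tier = 'standard' AND quantity > 8
Step 2: 1 records match, summing to 15
Step 3: After multiplier: 15 × 1.2 = 18.0
Step 4: Unaffected records sum: 65
Step 5: Final sum = 18.0 + 65 = 83.0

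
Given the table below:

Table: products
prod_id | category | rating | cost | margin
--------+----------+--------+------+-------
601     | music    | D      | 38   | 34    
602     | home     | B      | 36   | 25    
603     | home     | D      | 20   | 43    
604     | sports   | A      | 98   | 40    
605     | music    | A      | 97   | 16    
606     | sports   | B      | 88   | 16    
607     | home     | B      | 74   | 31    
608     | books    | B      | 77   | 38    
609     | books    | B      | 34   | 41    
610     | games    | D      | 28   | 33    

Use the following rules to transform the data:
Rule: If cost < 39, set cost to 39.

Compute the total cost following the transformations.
629

Step 1: 5 records have cost < 39
Step 2: These records originally summed to 156
Step 3: After setting to minimum: 5 × 39 = 195
Step 4: Unaffected records sum: 434
Step 5: Final sum = 195 + 434 = 629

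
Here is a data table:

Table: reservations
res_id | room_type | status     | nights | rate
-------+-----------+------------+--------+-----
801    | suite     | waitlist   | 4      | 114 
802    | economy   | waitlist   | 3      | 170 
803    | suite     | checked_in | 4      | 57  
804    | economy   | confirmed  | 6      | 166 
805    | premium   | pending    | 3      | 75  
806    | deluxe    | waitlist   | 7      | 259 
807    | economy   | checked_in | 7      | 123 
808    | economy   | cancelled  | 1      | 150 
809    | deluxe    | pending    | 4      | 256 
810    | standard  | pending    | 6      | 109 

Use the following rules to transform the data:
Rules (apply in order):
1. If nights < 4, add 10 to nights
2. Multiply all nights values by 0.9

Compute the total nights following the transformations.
67.5

Step 1: Apply Rule 1 - Add 10 to records with nights < 4
  - 3 records affected: 7 + (3 × 10) = 37
  - Unaffected records: 38
  - Sum after Rule 1: 75
Step 2: Apply Rule 2 - Multiply all by 0.9
  - 75 × 0.9 = 67.5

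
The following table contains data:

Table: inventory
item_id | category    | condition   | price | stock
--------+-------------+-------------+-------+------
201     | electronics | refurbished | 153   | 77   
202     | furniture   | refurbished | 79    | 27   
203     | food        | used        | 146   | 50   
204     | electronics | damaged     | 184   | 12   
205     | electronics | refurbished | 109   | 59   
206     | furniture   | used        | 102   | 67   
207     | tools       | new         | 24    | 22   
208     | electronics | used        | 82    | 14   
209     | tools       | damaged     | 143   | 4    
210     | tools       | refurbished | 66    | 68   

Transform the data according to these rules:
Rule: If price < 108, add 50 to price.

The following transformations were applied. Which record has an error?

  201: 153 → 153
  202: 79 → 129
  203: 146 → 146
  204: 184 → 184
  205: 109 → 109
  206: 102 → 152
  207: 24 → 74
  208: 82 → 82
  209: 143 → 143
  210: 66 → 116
Record 208 has an error. The correct transformed value should be 132, not 82.

Step 1: Check each record against the rule
Step 2: Record 208 has price = 82
Step 3: Since 82 < 108, the bonus should have been applied
Step 4: Correct value = 132, but claimed value = 82
Conclusion: Record 208 has the error.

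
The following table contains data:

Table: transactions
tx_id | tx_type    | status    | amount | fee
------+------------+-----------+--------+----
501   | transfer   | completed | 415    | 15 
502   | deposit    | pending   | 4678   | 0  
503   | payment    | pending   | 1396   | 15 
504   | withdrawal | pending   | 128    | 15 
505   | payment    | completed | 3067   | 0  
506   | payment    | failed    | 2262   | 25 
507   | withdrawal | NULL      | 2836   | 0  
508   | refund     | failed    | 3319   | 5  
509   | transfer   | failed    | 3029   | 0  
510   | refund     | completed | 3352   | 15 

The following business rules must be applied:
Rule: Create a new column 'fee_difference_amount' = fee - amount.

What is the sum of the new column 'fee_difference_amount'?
-24392

Step 1: For each record, compute fee - amount
Example calculations:
  15 - 415 = -400
  0 - 4678 = -4678
  15 - 1396 = -1381
  ...
Step 2: Sum all derived values
Step 3: Total = -24392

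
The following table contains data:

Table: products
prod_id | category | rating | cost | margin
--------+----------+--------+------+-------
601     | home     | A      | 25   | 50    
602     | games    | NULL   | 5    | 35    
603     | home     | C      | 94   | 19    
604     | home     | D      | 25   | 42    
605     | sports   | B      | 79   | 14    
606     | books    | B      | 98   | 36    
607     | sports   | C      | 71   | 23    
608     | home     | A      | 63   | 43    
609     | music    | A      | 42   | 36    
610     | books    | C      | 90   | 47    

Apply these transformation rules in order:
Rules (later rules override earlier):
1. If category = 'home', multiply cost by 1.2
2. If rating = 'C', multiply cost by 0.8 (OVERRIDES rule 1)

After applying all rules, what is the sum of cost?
563.6

Step 1: Rule 2 takes priority for records with rating = 'C'
  - 3 records: 255 × 0.8 = 204.0
Step 2: Rule 1 applies to remaining records with category = 'home'
  - 3 records: 113 × 1.2 = 135.6
Step 3: Other records unchanged: 224
Step 4: Final sum = 204.0 + 135.6 + 224 = 563.6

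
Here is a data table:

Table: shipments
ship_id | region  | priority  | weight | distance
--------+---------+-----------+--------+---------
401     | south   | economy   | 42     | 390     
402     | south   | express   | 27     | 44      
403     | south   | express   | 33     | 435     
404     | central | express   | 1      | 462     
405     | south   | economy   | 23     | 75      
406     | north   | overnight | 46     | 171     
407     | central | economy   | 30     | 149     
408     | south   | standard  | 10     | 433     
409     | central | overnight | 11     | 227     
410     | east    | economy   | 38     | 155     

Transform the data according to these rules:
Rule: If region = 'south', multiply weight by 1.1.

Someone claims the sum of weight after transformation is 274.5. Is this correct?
Yes, the result is correct.

Step 1: Calculate the correct sum after transformation
Step 2: Apply multiplier 1.1 to records where region = 'south'
Step 3: Correct result = 274.5
Step 4: Claimed result = 274.5
Step 5: 274.5 = 274.5 ✓
Conclusion: The claimed result is correct.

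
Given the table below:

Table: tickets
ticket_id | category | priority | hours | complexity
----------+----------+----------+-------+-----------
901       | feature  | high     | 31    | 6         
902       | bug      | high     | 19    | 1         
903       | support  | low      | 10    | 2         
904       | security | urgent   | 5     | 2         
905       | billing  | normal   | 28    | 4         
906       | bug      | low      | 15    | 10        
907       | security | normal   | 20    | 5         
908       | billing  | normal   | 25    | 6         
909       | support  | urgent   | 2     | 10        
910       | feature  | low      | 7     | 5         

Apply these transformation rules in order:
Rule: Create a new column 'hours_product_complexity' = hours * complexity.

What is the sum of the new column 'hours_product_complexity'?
802

Step 1: For each record, compute hours * complexity
Example calculations:
  31 * 6 = 186
  19 * 1 = 19
  10 * 2 = 20
  ...
Step 2: Sum all derived values
Step 3: Total = 802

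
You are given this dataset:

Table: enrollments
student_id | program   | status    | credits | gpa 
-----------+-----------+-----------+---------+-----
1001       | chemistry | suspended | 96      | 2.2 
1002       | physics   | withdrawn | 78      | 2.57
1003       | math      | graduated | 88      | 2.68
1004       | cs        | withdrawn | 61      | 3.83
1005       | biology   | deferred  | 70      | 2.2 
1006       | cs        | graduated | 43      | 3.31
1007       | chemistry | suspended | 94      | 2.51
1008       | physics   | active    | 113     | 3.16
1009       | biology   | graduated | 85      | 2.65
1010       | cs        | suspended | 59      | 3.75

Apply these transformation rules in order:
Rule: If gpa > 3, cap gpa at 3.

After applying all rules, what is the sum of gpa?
26.81

Step 1: 4 records have gpa > 3
Step 2: These records originally summed to 14.05
Step 3: After capping: 4 × 3 = 12
Step 4: Unaffected records sum: 14.81
Step 5: Final sum = 12 + 14.81 = 26.81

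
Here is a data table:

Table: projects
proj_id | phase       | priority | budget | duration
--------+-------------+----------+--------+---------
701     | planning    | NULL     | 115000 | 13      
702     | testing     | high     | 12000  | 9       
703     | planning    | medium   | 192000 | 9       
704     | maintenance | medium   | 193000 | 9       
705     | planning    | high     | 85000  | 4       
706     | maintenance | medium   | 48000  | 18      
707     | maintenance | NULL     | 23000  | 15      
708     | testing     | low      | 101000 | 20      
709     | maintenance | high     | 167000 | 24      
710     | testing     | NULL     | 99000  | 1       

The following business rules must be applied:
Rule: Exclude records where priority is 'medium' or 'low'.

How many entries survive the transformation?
6

Step 1: Count records to exclude
  - 3 (medium) + 1 (low) = 4 records
Step 2: Total records: 10
Step 3: Remaining = 10 - 4 = 6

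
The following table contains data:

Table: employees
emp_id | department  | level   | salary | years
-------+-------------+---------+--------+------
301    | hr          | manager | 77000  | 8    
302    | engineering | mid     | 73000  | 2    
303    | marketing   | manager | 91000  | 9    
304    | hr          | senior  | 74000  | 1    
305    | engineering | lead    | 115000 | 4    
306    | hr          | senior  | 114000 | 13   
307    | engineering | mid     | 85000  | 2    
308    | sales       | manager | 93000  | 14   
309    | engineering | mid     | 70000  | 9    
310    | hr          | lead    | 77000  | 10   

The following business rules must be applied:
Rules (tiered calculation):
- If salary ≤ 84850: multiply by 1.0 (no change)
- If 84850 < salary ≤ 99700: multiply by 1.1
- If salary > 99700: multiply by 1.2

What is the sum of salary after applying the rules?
941700.0

Step 1: Tier 1 (salary ≤ 84850): 5 records, sum = 371000 × 1.0 = 371000.0
Step 2: Tier 2 (84850 < salary ≤ 99700): 3 records, sum = 269000 × 1.1 = 295900.0
Step 3: Tier 3 (salary > 99700): 2 records, sum = 229000 × 1.2 = 274800.0
Step 4: Final sum = 371000.0 + 295900.0 + 274800.0 = 941700.0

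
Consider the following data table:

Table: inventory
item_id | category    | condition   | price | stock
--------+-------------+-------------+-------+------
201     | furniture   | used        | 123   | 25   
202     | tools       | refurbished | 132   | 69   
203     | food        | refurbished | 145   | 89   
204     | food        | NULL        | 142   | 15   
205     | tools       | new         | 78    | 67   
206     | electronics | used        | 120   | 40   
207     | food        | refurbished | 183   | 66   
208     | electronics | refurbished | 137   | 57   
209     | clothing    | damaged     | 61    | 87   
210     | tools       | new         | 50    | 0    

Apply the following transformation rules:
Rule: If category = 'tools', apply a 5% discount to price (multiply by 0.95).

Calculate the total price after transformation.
1158.0

Step 1: Records with category = 'tools' have total price = 260
Step 2: Apply multiplier: 260 × 0.95 = 247.0
Step 3: Other records total: 911
Step 4: Final sum = 247.0 + 911 = 1158.0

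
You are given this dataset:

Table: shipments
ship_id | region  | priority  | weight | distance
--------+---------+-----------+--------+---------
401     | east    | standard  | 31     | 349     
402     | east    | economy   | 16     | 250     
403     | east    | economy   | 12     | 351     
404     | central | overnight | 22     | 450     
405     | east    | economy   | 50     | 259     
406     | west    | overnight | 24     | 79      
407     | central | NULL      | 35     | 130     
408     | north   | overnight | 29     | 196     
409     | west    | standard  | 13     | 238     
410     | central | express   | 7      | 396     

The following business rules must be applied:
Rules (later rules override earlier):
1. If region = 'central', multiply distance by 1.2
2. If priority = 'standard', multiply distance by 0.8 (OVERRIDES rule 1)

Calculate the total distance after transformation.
2775.8

Step 1: Rule 2 takes priority for records with priority = 'standard'
  - 2 records: 587 × 0.8 = 469.6
Step 2: Rule 1 applies to remaining records with region = 'central'
  - 3 records: 976 × 1.2 = 1171.2
Step 3: Other records unchanged: 1135
Step 4: Final sum = 469.6 + 1171.2 + 1135 = 2775.8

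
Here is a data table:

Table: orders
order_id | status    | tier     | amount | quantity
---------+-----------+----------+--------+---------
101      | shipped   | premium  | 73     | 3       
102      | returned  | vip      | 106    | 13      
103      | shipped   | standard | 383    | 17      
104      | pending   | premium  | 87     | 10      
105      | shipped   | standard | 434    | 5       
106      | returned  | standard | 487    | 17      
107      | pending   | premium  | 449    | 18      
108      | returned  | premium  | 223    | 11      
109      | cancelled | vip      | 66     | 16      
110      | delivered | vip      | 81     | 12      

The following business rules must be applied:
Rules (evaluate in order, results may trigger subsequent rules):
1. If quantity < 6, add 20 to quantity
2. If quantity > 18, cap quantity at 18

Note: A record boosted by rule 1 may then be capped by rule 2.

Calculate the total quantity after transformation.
150

Step 1: Apply rule 1 to records with quantity < 6
  - 2 records get bonus of 20
  - Of these, 2 records then exceed 18 and get capped
Step 2: Apply rule 2 to records with quantity > 18
  - 0 records (original) are capped
Step 3: Calculate final sum = 150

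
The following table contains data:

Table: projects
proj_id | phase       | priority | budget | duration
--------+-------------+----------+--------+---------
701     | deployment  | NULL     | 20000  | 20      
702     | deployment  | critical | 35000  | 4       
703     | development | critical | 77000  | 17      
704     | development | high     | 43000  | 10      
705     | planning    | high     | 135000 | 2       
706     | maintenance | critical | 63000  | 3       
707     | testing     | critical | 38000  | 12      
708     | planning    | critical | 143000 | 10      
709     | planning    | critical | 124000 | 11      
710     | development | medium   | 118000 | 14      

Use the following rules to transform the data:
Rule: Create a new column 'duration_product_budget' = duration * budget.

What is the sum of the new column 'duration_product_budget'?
7640000

Step 1: For each record, compute duration * budget
Example calculations:
  20 * 20000 = 400000
  4 * 35000 = 140000
  17 * 77000 = 1309000
  ...
Step 2: Sum all derived values
Step 3: Total = 7640000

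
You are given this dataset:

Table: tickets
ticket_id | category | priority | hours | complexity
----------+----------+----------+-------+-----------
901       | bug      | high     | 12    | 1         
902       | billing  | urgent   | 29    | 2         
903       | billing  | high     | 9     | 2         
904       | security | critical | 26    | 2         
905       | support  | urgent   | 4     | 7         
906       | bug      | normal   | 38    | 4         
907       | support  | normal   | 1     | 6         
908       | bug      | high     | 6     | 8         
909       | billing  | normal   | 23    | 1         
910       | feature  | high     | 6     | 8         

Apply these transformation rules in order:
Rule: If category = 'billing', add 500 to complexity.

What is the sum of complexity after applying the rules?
1541

Step 1: Count records where category = 'billing': 3
Step 2: Total bonus added: 3 × 500 = 1500
Step 3: Original sum of complexity: 41
Step 4: Final sum = 41 + 1500 = 1541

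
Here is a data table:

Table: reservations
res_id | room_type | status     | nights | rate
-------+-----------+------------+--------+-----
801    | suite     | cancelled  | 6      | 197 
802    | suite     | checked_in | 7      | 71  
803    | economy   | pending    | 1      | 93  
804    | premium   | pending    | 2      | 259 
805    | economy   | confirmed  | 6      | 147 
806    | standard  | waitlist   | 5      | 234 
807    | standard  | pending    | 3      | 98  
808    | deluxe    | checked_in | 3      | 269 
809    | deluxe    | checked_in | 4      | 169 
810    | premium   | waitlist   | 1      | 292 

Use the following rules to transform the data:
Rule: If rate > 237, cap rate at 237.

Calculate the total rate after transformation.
1720

Step 1: 3 records have rate > 237
Step 2: These records originally summed to 820
Step 3: After capping: 3 × 237 = 711
Step 4: Unaffected records sum: 1009
Step 5: Final sum = 711 + 1009 = 1720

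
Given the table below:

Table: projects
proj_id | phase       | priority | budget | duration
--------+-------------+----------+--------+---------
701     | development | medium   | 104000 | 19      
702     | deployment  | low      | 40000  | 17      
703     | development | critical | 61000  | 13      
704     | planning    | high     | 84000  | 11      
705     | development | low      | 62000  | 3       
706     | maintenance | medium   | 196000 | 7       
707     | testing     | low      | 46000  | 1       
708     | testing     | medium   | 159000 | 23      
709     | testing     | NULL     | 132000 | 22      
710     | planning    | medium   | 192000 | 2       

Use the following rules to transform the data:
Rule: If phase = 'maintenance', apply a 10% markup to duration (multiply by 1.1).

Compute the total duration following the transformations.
118.7

Step 1: Records with phase = 'maintenance' have total duration = 7
Step 2: Apply multiplier: 7 × 1.1 = 7.7
Step 3: Other records total: 111
Step 4: Final sum = 7.7 + 111 = 118.7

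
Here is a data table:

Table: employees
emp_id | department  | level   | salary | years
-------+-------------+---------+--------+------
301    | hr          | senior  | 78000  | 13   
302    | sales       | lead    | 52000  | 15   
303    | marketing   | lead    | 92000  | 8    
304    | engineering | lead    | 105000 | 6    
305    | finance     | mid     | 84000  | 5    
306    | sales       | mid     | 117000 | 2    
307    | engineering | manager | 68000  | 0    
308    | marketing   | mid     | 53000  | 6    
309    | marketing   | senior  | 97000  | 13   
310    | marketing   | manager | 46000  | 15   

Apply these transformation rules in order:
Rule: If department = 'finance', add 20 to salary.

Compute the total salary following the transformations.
792020

Step 1: Count records where department = 'finance': 1
Step 2: Total bonus added: 1 × 20 = 20
Step 3: Original sum of salary: 792000
Step 4: Final sum = 792000 + 20 = 792020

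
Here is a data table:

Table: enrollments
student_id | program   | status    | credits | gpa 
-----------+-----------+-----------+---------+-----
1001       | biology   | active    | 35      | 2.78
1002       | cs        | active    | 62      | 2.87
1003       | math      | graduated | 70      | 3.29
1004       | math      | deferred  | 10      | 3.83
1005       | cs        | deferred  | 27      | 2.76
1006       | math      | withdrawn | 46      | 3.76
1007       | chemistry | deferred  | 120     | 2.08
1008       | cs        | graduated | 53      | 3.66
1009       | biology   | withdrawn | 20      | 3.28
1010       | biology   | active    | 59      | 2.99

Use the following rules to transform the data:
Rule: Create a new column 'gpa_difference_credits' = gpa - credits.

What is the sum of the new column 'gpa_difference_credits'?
-470.7

Step 1: For each record, compute gpa - credits
Example calculations:
  2.78 - 35 = -32.22
  2.87 - 62 = -59.13
  3.29 - 70 = -66.71
  ...
Step 2: Sum all derived values
Step 3: Total = -470.7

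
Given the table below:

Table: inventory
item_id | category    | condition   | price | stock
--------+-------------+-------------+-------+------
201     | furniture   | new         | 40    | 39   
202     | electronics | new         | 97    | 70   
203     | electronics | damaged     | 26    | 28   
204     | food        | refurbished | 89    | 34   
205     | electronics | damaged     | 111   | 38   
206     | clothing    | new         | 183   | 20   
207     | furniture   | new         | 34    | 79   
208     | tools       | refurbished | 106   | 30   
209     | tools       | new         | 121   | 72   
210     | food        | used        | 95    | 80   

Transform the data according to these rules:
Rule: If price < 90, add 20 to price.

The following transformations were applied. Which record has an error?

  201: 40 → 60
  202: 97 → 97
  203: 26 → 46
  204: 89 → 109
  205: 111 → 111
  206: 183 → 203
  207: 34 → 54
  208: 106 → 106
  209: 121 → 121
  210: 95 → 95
Record 206 has an error. The correct transformed value should be 183, not 203.

Step 1: Check each record against the rule
Step 2: Record 206 has price = 183
Step 3: Since 183 >= 90, the bonus should not have been applied
Step 4: Correct value = 183, but claimed value = 203
Conclusion: Record 206 has the error.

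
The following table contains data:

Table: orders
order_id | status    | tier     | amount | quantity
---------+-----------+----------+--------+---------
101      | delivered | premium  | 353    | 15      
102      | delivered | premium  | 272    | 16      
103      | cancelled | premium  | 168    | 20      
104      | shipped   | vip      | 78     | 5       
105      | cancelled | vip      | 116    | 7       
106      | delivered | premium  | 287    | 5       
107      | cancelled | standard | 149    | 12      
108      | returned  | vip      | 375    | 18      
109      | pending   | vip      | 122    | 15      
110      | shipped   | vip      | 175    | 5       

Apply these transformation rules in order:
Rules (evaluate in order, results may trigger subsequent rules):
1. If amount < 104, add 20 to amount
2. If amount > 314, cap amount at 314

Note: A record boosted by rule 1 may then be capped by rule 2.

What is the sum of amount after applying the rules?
2015

Step 1: Apply rule 1 to records with amount < 104
  - 1 records get bonus of 20
  - Of these, 0 records then exceed 314 and get capped
Step 2: Apply rule 2 to records with amount > 314
  - 2 records (original) are capped
Step 3: Calculate final sum = 2015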